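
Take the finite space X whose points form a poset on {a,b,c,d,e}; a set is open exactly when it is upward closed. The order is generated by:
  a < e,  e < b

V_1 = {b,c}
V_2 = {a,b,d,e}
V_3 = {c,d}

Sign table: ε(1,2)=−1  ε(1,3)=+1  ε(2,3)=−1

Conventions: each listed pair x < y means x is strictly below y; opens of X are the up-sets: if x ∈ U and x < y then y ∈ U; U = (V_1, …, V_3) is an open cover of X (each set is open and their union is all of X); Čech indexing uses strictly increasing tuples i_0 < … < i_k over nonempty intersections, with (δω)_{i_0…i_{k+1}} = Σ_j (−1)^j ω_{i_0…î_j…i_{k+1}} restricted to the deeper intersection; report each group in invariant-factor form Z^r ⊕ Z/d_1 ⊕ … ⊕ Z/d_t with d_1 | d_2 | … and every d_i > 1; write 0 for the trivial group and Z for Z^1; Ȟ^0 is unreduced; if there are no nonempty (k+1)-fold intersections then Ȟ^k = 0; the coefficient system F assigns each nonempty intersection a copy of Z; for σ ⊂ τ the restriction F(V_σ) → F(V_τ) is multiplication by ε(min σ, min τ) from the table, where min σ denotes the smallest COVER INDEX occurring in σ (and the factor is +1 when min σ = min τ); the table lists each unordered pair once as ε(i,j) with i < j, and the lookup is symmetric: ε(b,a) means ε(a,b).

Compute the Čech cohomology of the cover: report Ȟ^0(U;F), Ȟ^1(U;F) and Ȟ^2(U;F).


Ȟ^0 = Z, Ȟ^1 = Z, Ȟ^2 = 0

intersection data:
  V12={b} V13={c} V23={d}
C dims 3,3; δ0: rk 2, SNF 1^2
Ȟ^0 = (3 − 2) − 0 = 1, so Ȟ^0 ≅ Z
Ȟ^1 = (3 − 0) − 2 = 1, so Ȟ^1 ≅ Z
Ȟ^2 = (0 − 0) − 0 = 0, so Ȟ^2 ≅ 0


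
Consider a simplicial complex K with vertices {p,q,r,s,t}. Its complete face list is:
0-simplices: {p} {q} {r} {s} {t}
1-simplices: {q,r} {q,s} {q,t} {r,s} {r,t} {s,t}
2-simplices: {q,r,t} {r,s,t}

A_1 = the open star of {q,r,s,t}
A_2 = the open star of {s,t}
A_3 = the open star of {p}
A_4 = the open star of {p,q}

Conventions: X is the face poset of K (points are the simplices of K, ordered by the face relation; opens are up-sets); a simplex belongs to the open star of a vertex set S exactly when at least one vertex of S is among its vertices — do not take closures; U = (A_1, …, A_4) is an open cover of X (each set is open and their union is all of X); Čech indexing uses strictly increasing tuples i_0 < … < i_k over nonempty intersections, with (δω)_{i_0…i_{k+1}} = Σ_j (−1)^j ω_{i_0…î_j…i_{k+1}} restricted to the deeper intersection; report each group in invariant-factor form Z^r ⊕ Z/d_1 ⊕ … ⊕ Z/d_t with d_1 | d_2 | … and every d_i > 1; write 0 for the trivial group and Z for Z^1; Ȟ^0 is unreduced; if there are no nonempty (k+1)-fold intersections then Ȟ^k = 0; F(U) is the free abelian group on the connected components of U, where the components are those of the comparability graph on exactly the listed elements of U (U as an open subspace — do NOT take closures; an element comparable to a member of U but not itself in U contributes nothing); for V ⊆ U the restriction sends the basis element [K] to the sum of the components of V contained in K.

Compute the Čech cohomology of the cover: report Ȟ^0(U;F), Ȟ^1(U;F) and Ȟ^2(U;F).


Ȟ^0 ≅ Z^2, Ȟ^1 ≅ 0, Ȟ^2 ≅ 0

nerve simplices:
  A1={{q},{r},{s},{t},{q,r},{q,s},{q,t},{r,s},{r,t},{s,t},{q,r,t},{r,s,t}} A2={{s},{t},{q,s},{q,t},{r,s},{r,t},{s,t},{q,r,t},{r,s,t}} A3={{p}} A4={{p},{q},{q,r},{q,s},{q,t},{q,r,t}}
  A12={{s},{t},{q,s},{q,t},{r,s},{r,t},{s,t},{q,r,t},{r,s,t}} A14={{q},{q,r},{q,s},{q,t},{q,r,t}} A24={{q,s},{q,t},{q,r,t}} A34={{p}}
  A124={{q,s},{q,t},{q,r,t}}
components per intersection:
  A1: {{q},{r},{s},{t},{q,r},{q,s},{q,t},{r,s},{r,t},{s,t},{q,r,t},{r,s,t}}
  A2: {{s},{t},{q,s},{q,t},{r,s},{r,t},{s,t},{q,r,t},{r,s,t}}
  A3: {{p}}
  A4: {{p}} {{q},{q,r},{q,s},{q,t},{q,r,t}}
  A12: {{s},{t},{q,s},{q,t},{r,s},{r,t},{s,t},{q,r,t},{r,s,t}}
  A14: {{q},{q,r},{q,s},{q,t},{q,r,t}}
  A24: {{q,s}} {{q,t},{q,r,t}}
  A34: {{p}}
  A124: {{q,s}} {{q,t},{q,r,t}}
C dims 5,5,2; δ0: rk 3, SNF 1^3; δ1: rk 2, SNF 1^2
degree 0: 5−3−0 = 2 → Ȟ^0 ≅ Z^2
degree 1: 5−2−3 = 0 → Ȟ^1 ≅ 0
degree 2: 2−0−2 = 0 → Ȟ^2 ≅ 0


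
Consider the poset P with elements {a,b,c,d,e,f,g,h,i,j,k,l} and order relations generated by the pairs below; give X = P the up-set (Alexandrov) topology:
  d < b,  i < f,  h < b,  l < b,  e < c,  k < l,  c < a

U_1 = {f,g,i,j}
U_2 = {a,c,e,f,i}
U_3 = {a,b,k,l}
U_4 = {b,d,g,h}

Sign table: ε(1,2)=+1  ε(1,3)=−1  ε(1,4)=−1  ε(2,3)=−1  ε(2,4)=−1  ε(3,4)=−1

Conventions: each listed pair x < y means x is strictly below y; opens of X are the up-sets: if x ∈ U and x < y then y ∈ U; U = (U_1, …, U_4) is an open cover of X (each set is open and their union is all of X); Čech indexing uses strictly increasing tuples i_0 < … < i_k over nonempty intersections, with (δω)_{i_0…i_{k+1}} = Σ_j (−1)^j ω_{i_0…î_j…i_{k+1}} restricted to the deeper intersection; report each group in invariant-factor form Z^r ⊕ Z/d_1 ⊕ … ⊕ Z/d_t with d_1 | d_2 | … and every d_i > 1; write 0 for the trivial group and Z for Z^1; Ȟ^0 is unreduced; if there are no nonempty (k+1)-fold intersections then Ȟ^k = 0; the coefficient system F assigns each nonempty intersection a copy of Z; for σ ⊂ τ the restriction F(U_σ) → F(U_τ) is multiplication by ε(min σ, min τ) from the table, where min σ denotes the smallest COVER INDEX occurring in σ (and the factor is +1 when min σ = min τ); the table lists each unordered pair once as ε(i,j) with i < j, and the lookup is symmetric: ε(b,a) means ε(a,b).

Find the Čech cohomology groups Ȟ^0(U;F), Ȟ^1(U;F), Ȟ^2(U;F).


nonempty intersections:
  U12={f,i} U14={g} U23={a} U34={b}
C dims 4,4; δ0: rk 4, SNF 1^3·2
Ȟ^0: (4−4)−0=0 ⇒ 0
Ȟ^1: (4−0)−4=0 plus torsion [2] ⇒ Z/2
Ȟ^2: (0−0)−0=0 ⇒ 0

Ȟ^0 ≅ 0; Ȟ^1 ≅ Z/2; Ȟ^2 ≅ 0


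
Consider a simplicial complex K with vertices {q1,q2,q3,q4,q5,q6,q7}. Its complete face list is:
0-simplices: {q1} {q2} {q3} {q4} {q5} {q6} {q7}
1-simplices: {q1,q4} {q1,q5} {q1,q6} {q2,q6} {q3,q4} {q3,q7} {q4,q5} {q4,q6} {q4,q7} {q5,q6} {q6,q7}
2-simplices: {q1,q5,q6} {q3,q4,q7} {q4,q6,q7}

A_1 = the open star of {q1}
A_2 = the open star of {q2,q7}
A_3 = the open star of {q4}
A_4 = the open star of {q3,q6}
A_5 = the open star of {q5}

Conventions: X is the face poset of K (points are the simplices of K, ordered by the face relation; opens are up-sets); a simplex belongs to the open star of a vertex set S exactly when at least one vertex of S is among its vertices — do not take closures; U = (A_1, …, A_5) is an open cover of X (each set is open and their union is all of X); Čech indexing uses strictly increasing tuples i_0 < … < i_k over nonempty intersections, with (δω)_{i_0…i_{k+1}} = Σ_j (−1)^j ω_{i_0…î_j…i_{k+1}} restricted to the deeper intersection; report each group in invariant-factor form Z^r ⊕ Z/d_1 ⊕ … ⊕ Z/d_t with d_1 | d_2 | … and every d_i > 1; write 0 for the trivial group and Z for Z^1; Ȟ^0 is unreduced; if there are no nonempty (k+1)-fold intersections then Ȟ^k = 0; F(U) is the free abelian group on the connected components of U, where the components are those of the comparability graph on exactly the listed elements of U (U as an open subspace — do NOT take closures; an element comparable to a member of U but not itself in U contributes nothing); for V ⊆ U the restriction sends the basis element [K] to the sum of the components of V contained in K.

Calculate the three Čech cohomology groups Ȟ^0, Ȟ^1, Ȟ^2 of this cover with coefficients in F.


nonempty intersections:
  A1={{q1},{q1,q4},{q1,q5},{q1,q6},{q1,q5,q6}} A2={{q2},{q7},{q2,q6},{q3,q7},{q4,q7},{q6,q7},{q3,q4,q7},{q4,q6,q7}} A3={{q4},{q1,q4},{q3,q4},{q4,q5},{q4,q6},{q4,q7},{q3,q4,q7},{q4,q6,q7}} A4={{q3},{q6},{q1,q6},{q2,q6},{q3,q4},{q3,q7},{q4,q6},{q5,q6},{q6,q7},{q1,q5,q6},{q3,q4,q7},{q4,q6,q7}} A5={{q5},{q1,q5},{q4,q5},{q5,q6},{q1,q5,q6}}
  A13={{q1,q4}} A14={{q1,q6},{q1,q5,q6}} A15={{q1,q5},{q1,q5,q6}} A23={{q4,q7},{q3,q4,q7},{q4,q6,q7}} A24={{q2,q6},{q3,q7},{q6,q7},{q3,q4,q7},{q4,q6,q7}} A34={{q3,q4},{q4,q6},{q3,q4,q7},{q4,q6,q7}} A35={{q4,q5}} A45={{q5,q6},{q1,q5,q6}}
  A145={{q1,q5,q6}} A234={{q3,q4,q7},{q4,q6,q7}}
components per intersection:
  A1: {{q1},{q1,q4},{q1,q5},{q1,q6},{q1,q5,q6}}
  A2: {{q2},{q2,q6}} {{q7},{q3,q7},{q4,q7},{q6,q7},{q3,q4,q7},{q4,q6,q7}}
  A3: {{q4},{q1,q4},{q3,q4},{q4,q5},{q4,q6},{q4,q7},{q3,q4,q7},{q4,q6,q7}}
  A4: {{q3},{q3,q4},{q3,q7},{q3,q4,q7}} {{q6},{q1,q6},{q2,q6},{q4,q6},{q5,q6},{q6,q7},{q1,q5,q6},{q4,q6,q7}}
  A5: {{q5},{q1,q5},{q4,q5},{q5,q6},{q1,q5,q6}}
  A13: {{q1,q4}}
  A14: {{q1,q6},{q1,q5,q6}}
  A15: {{q1,q5},{q1,q5,q6}}
  A23: {{q4,q7},{q3,q4,q7},{q4,q6,q7}}
  A24: {{q2,q6}} {{q3,q7},{q3,q4,q7}} {{q6,q7},{q4,q6,q7}}
  A34: {{q3,q4},{q3,q4,q7}} {{q4,q6},{q4,q6,q7}}
  A35: {{q4,q5}}
  A45: {{q5,q6},{q1,q5,q6}}
  A145: {{q1,q5,q6}}
  A234: {{q3,q4,q7}} {{q4,q6,q7}}
C dims 7,11,3; δ0: rk 6, SNF 1^6; δ1: rk 3, SNF 1^3
Ȟ^0: (7−6)−0=1 ⇒ Z
Ȟ^1: (11−3)−6=2 ⇒ Z^2
Ȟ^2: (3−0)−3=0 ⇒ 0

Ȟ^0 = Z,  Ȟ^1 = Z^2,  Ȟ^2 = 0


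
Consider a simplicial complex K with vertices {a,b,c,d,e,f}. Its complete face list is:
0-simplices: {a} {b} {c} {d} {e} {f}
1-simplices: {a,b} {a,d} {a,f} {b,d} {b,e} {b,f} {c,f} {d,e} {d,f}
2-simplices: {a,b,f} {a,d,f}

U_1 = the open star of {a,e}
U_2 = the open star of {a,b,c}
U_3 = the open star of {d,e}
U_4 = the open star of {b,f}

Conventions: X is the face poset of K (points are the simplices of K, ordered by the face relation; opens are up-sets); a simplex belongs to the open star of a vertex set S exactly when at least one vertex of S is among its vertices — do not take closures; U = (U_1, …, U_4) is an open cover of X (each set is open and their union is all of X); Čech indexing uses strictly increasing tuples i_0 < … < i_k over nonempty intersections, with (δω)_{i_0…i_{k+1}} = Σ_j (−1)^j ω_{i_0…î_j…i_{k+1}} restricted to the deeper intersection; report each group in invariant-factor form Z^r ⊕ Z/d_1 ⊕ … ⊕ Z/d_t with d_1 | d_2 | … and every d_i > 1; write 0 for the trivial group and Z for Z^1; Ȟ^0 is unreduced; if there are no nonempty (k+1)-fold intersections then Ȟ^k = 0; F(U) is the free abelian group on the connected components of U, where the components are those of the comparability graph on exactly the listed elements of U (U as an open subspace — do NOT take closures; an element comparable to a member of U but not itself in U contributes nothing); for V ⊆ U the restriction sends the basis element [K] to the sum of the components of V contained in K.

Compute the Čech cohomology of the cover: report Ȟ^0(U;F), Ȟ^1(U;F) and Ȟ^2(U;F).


Ȟ^0 ≅ Z, Ȟ^1 ≅ Z^2 and Ȟ^2 ≅ 0

nerve of the cover:
  U1={{a},{e},{a,b},{a,d},{a,f},{b,e},{d,e},{a,b,f},{a,d,f}} U2={{a},{b},{c},{a,b},{a,d},{a,f},{b,d},{b,e},{b,f},{c,f},{a,b,f},{a,d,f}} U3={{d},{e},{a,d},{b,d},{b,e},{d,e},{d,f},{a,d,f}} U4={{b},{f},{a,b},{a,f},{b,d},{b,e},{b,f},{c,f},{d,f},{a,b,f},{a,d,f}}
  U12={{a},{a,b},{a,d},{a,f},{b,e},{a,b,f},{a,d,f}} U13={{e},{a,d},{b,e},{d,e},{a,d,f}} U14={{a,b},{a,f},{b,e},{a,b,f},{a,d,f}} U23={{a,d},{b,d},{b,e},{a,d,f}} U24={{b},{a,b},{a,f},{b,d},{b,e},{b,f},{c,f},{a,b,f},{a,d,f}} U34={{b,d},{b,e},{d,f},{a,d,f}}
  U123={{a,d},{b,e},{a,d,f}} U124={{a,b},{a,f},{b,e},{a,b,f},{a,d,f}} U134={{b,e},{a,d,f}} U234={{b,d},{b,e},{a,d,f}}
  U1234={{b,e},{a,d,f}}
components per intersection:
  U1: {{a},{a,b},{a,d},{a,f},{a,b,f},{a,d,f}} {{e},{b,e},{d,e}}
  U2: {{a},{b},{a,b},{a,d},{a,f},{b,d},{b,e},{b,f},{a,b,f},{a,d,f}} {{c},{c,f}}
  U3: {{d},{e},{a,d},{b,d},{b,e},{d,e},{d,f},{a,d,f}}
  U4: {{b},{f},{a,b},{a,f},{b,d},{b,e},{b,f},{c,f},{d,f},{a,b,f},{a,d,f}}
  U12: {{a},{a,b},{a,d},{a,f},{a,b,f},{a,d,f}} {{b,e}}
  U13: {{e},{b,e},{d,e}} {{a,d},{a,d,f}}
  U14: {{a,b},{a,f},{a,b,f},{a,d,f}} {{b,e}}
  U23: {{a,d},{a,d,f}} {{b,d}} {{b,e}}
  U24: {{b},{a,b},{a,f},{b,d},{b,e},{b,f},{a,b,f},{a,d,f}} {{c,f}}
  U34: {{b,d}} {{b,e}} {{d,f},{a,d,f}}
  U123: {{a,d},{a,d,f}} {{b,e}}
  U124: {{a,b},{a,f},{a,b,f},{a,d,f}} {{b,e}}
  U134: {{b,e}} {{a,d,f}}
  U234: {{b,d}} {{b,e}} {{a,d,f}}
  U1234: {{b,e}} {{a,d,f}}
C dims 6,14,9,2; δ0: rk 5, SNF 1^5; δ1: rk 7, SNF 1^7; δ2: rk 2, SNF 1^2
Ȟ^0 = (6 − 5) − 0 = 1, so Ȟ^0 ≅ Z
Ȟ^1 = (14 − 7) − 5 = 2, so Ȟ^1 ≅ Z^2
Ȟ^2 = (9 − 2) − 7 = 0, so Ȟ^2 ≅ 0


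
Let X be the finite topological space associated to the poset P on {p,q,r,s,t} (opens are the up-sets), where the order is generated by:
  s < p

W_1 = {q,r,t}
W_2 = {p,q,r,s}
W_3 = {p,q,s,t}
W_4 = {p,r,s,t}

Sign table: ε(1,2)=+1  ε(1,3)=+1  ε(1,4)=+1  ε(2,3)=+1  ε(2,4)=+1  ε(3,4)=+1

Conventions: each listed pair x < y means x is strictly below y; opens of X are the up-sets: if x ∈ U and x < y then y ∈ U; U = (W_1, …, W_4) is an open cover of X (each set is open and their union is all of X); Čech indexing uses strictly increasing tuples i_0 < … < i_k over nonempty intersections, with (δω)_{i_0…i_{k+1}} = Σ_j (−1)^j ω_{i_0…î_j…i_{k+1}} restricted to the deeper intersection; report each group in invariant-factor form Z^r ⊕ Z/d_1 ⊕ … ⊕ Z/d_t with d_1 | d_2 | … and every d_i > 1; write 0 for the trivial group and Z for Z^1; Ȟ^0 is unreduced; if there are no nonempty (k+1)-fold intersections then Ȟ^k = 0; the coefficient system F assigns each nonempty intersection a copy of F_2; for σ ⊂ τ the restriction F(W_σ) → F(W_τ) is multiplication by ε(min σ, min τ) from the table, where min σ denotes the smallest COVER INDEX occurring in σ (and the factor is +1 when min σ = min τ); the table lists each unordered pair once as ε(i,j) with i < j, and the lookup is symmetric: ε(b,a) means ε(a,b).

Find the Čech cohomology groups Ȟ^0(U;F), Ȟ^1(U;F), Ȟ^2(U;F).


nonempty overlaps:
  W12={q,r} W13={q,t} W14={r,t} W23={p,q,s} W24={p,r,s} W34={p,s,t}
  W123={q} W124={r} W134={t} W234={p,s}
C dims 4,6,4; δ0: rk_F2 3; δ1: rk_F2 3
degree 0: 4−3−0 = 1 → Ȟ^0 ≅ Z/2
degree 1: 6−3−3 = 0 → Ȟ^1 ≅ 0
degree 2: 4−0−3 = 1 → Ȟ^2 ≅ Z/2

Ȟ^0 ≅ Z/2; Ȟ^1 ≅ 0; Ȟ^2 ≅ Z/2


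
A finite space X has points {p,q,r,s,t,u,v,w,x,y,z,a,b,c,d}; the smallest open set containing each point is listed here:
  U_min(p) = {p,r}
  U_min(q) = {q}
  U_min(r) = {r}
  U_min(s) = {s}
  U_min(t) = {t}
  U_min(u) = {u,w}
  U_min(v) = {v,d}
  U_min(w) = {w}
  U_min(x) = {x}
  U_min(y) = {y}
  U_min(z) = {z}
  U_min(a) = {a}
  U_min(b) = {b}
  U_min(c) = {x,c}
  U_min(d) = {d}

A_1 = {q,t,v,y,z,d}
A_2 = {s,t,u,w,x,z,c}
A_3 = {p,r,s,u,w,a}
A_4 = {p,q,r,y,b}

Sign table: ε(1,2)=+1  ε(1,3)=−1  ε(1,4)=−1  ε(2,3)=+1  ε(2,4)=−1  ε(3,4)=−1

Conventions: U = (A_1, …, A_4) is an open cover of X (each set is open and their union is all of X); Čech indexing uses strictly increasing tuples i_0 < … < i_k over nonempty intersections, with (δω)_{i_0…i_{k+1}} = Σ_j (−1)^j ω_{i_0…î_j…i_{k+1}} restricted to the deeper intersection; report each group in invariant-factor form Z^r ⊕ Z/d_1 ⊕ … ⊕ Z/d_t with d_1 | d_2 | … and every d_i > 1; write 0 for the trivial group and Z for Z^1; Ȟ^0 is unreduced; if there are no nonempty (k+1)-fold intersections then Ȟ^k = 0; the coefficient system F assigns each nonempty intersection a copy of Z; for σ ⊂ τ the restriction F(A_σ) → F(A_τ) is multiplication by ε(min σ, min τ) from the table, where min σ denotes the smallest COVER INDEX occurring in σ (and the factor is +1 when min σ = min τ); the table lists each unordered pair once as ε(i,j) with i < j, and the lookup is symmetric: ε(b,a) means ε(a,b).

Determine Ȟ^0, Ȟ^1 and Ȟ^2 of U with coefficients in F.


nonempty overlaps:
  A12={t,z} A14={q,y} A23={s,u,w} A34={p,r}
C dims 4,4; δ0: rk 3, SNF 1^3
degree 0: 4−3−0 = 1 → Ȟ^0 ≅ Z
degree 1: 4−0−3 = 1 → Ȟ^1 ≅ Z
degree 2: 0−0−0 = 0 → Ȟ^2 ≅ 0

Ȟ^0(U;F) ≅ Z,  Ȟ^1(U;F) ≅ Z,  Ȟ^2(U;F) ≅ 0


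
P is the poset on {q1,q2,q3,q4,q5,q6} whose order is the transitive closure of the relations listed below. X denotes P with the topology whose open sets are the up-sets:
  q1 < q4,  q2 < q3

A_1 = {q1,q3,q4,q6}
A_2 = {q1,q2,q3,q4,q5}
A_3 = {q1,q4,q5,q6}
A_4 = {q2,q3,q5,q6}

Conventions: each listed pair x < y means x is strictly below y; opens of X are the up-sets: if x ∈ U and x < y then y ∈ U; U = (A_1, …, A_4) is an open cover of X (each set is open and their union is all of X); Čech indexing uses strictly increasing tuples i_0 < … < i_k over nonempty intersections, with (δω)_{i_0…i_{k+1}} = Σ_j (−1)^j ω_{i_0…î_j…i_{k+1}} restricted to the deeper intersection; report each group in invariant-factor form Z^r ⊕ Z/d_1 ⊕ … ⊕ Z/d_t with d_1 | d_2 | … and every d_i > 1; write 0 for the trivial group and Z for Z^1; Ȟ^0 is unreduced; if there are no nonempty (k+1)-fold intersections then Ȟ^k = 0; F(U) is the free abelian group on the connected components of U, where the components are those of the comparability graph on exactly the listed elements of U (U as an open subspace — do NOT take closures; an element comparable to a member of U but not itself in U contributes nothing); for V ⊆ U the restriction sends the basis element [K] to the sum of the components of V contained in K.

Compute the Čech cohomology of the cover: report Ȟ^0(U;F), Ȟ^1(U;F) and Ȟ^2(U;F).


nonempty intersections:
  A12={q1,q3,q4} A13={q1,q4,q6} A14={q3,q6} A23={q1,q4,q5} A24={q2,q3,q5} A34={q5,q6}
  A123={q1,q4} A124={q3} A134={q6} A234={q5}
components per intersection:
  A1: {q1,q4} {q3} {q6}
  A2: {q1,q4} {q2,q3} {q5}
  A3: {q1,q4} {q5} {q6}
  A4: {q2,q3} {q5} {q6}
  A12: {q1,q4} {q3}
  A13: {q1,q4} {q6}
  A14: {q3} {q6}
  A23: {q1,q4} {q5}
  A24: {q2,q3} {q5}
  A34: {q5} {q6}
  A123: {q1,q4}
  A124: {q3}
  A134: {q6}
  A234: {q5}
C dims 12,12,4; δ0: rk 8, SNF 1^8; δ1: rk 4, SNF 1^4
Ȟ^0: (12−8)−0=4 ⇒ Z^4
Ȟ^1: (12−4)−8=0 ⇒ 0
Ȟ^2: (4−0)−4=0 ⇒ 0

Ȟ^0 ≅ Z^4, Ȟ^1 ≅ 0 and Ȟ^2 ≅ 0


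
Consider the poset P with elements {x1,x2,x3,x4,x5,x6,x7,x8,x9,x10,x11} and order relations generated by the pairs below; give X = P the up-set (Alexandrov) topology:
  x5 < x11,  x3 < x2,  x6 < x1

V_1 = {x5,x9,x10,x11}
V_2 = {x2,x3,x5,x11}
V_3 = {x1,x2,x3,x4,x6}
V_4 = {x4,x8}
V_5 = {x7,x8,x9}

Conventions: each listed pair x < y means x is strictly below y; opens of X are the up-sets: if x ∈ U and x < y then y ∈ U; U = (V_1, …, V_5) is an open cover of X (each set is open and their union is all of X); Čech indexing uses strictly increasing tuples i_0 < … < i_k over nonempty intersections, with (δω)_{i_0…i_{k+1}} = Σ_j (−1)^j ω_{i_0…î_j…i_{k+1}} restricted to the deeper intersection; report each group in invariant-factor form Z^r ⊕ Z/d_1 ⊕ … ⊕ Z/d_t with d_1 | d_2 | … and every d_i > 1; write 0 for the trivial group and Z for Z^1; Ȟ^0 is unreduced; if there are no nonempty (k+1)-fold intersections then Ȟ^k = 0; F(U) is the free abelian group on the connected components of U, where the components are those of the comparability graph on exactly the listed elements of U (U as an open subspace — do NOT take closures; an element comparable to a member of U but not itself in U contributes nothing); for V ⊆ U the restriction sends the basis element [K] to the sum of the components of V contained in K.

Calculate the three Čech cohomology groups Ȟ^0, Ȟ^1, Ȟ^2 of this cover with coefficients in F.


nonempty overlaps:
  V12={x5,x11} V15={x9} V23={x2,x3} V34={x4} V45={x8}
components per intersection:
  V1: {x5,x11} {x9} {x10}
  V2: {x2,x3} {x5,x11}
  V3: {x1,x6} {x2,x3} {x4}
  V4: {x4} {x8}
  V5: {x7} {x8} {x9}
  V12: {x5,x11}
  V15: {x9}
  V23: {x2,x3}
  V34: {x4}
  V45: {x8}
C dims 13,5; δ0: rk 5, SNF 1^5
degree 0: 13−5−0 = 8 → Ȟ^0 ≅ Z^8
degree 1: 5−0−5 = 0 → Ȟ^1 ≅ 0
degree 2: 0−0−0 = 0 → Ȟ^2 ≅ 0

Ȟ^0 ≅ Z^8; Ȟ^1 ≅ 0; Ȟ^2 ≅ 0


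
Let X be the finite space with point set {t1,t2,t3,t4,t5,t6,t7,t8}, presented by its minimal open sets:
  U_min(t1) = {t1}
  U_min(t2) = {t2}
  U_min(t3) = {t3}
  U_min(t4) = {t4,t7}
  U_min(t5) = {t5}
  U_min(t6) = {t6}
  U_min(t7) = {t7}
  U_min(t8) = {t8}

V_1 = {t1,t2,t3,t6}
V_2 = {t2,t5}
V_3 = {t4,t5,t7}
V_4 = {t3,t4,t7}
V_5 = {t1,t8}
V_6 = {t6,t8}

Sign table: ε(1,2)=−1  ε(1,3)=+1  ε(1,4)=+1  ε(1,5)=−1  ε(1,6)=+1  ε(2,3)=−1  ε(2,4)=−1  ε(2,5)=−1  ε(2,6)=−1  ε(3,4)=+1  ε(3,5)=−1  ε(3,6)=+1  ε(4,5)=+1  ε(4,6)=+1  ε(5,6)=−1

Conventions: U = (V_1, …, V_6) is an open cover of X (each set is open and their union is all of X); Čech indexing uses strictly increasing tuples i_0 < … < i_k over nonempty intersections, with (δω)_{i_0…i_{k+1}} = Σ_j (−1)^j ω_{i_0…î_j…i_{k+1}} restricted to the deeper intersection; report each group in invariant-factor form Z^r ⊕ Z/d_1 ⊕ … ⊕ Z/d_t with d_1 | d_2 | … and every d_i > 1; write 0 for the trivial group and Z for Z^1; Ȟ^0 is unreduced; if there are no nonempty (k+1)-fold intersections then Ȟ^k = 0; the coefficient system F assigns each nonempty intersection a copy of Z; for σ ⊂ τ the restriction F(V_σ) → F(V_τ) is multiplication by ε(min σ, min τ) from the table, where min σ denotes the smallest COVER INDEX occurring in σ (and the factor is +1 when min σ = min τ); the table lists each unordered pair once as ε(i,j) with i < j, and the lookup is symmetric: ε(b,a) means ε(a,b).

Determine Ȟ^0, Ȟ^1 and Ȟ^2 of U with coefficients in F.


nonempty intersections:
  V12={t2} V14={t3} V15={t1} V16={t6} V23={t5} V34={t4,t7} V56={t8}
C dims 6,7; δ0: rk 5, SNF 1^5
Ȟ^0: (6−5)−0=1 ⇒ Z
Ȟ^1: (7−0)−5=2 ⇒ Z^2
Ȟ^2: (0−0)−0=0 ⇒ 0

Ȟ^0(U;F) ≅ Z; Ȟ^1(U;F) ≅ Z^2; Ȟ^2(U;F) ≅ 0


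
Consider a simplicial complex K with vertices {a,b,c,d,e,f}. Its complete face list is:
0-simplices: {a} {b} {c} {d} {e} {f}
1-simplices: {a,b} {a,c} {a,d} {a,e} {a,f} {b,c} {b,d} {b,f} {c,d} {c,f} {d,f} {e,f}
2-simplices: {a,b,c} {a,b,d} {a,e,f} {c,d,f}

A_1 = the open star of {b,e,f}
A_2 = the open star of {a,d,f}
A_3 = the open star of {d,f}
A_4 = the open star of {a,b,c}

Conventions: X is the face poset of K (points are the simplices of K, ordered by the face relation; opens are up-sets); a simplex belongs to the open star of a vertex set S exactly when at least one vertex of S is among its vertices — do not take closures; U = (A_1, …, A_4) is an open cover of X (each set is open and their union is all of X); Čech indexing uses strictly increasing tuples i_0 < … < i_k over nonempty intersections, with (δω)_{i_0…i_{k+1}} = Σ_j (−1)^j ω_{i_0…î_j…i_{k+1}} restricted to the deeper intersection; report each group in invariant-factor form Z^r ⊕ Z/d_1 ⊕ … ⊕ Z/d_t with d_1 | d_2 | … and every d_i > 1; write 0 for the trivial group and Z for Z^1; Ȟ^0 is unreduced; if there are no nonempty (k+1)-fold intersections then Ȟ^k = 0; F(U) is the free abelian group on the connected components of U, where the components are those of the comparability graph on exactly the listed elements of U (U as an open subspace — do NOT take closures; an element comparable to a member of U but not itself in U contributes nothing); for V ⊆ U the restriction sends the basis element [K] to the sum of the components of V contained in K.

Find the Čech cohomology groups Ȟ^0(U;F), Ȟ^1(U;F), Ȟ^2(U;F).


Ȟ^0 = Z, Ȟ^1 = Z^2, Ȟ^2 = 0

nerve simplices:
  A1={{b},{e},{f},{a,b},{a,e},{a,f},{b,c},{b,d},{b,f},{c,f},{d,f},{e,f},{a,b,c},{a,b,d},{a,e,f},{c,d,f}} A2={{a},{d},{f},{a,b},{a,c},{a,d},{a,e},{a,f},{b,d},{b,f},{c,d},{c,f},{d,f},{e,f},{a,b,c},{a,b,d},{a,e,f},{c,d,f}} A3={{d},{f},{a,d},{a,f},{b,d},{b,f},{c,d},{c,f},{d,f},{e,f},{a,b,d},{a,e,f},{c,d,f}} A4={{a},{b},{c},{a,b},{a,c},{a,d},{a,e},{a,f},{b,c},{b,d},{b,f},{c,d},{c,f},{a,b,c},{a,b,d},{a,e,f},{c,d,f}}
  A12={{f},{a,b},{a,e},{a,f},{b,d},{b,f},{c,f},{d,f},{e,f},{a,b,c},{a,b,d},{a,e,f},{c,d,f}} A13={{f},{a,f},{b,d},{b,f},{c,f},{d,f},{e,f},{a,b,d},{a,e,f},{c,d,f}} A14={{b},{a,b},{a,e},{a,f},{b,c},{b,d},{b,f},{c,f},{a,b,c},{a,b,d},{a,e,f},{c,d,f}} A23={{d},{f},{a,d},{a,f},{b,d},{b,f},{c,d},{c,f},{d,f},{e,f},{a,b,d},{a,e,f},{c,d,f}} A24={{a},{a,b},{a,c},{a,d},{a,e},{a,f},{b,d},{b,f},{c,d},{c,f},{a,b,c},{a,b,d},{a,e,f},{c,d,f}} A34={{a,d},{a,f},{b,d},{b,f},{c,d},{c,f},{a,b,d},{a,e,f},{c,d,f}}
  A123={{f},{a,f},{b,d},{b,f},{c,f},{d,f},{e,f},{a,b,d},{a,e,f},{c,d,f}} A124={{a,b},{a,e},{a,f},{b,d},{b,f},{c,f},{a,b,c},{a,b,d},{a,e,f},{c,d,f}} A134={{a,f},{b,d},{b,f},{c,f},{a,b,d},{a,e,f},{c,d,f}} A234={{a,d},{a,f},{b,d},{b,f},{c,d},{c,f},{a,b,d},{a,e,f},{c,d,f}}
  A1234={{a,f},{b,d},{b,f},{c,f},{a,b,d},{a,e,f},{c,d,f}}
components per intersection:
  A1: {{b},{e},{f},{a,b},{a,e},{a,f},{b,c},{b,d},{b,f},{c,f},{d,f},{e,f},{a,b,c},{a,b,d},{a,e,f},{c,d,f}}
  A2: {{a},{d},{f},{a,b},{a,c},{a,d},{a,e},{a,f},{b,d},{b,f},{c,d},{c,f},{d,f},{e,f},{a,b,c},{a,b,d},{a,e,f},{c,d,f}}
  A3: {{d},{f},{a,d},{a,f},{b,d},{b,f},{c,d},{c,f},{d,f},{e,f},{a,b,d},{a,e,f},{c,d,f}}
  A4: {{a},{b},{c},{a,b},{a,c},{a,d},{a,e},{a,f},{b,c},{b,d},{b,f},{c,d},{c,f},{a,b,c},{a,b,d},{a,e,f},{c,d,f}}
  A12: {{f},{a,e},{a,f},{b,f},{c,f},{d,f},{e,f},{a,e,f},{c,d,f}} {{a,b},{b,d},{a,b,c},{a,b,d}}
  A13: {{f},{a,f},{b,f},{c,f},{d,f},{e,f},{a,e,f},{c,d,f}} {{b,d},{a,b,d}}
  A14: {{b},{a,b},{b,c},{b,d},{b,f},{a,b,c},{a,b,d}} {{a,e},{a,f},{a,e,f}} {{c,f},{c,d,f}}
  A23: {{d},{f},{a,d},{a,f},{b,d},{b,f},{c,d},{c,f},{d,f},{e,f},{a,b,d},{a,e,f},{c,d,f}}
  A24: {{a},{a,b},{a,c},{a,d},{a,e},{a,f},{b,d},{a,b,c},{a,b,d},{a,e,f}} {{b,f}} {{c,d},{c,f},{c,d,f}}
  A34: {{a,d},{b,d},{a,b,d}} {{a,f},{a,e,f}} {{b,f}} {{c,d},{c,f},{c,d,f}}
  A123: {{f},{a,f},{b,f},{c,f},{d,f},{e,f},{a,e,f},{c,d,f}} {{b,d},{a,b,d}}
  A124: {{a,b},{b,d},{a,b,c},{a,b,d}} {{a,e},{a,f},{a,e,f}} {{b,f}} {{c,f},{c,d,f}}
  A134: {{a,f},{a,e,f}} {{b,d},{a,b,d}} {{b,f}} {{c,f},{c,d,f}}
  A234: {{a,d},{b,d},{a,b,d}} {{a,f},{a,e,f}} {{b,f}} {{c,d},{c,f},{c,d,f}}
  A1234: {{a,f},{a,e,f}} {{b,d},{a,b,d}} {{b,f}} {{c,f},{c,d,f}}
C dims 4,15,14,4; δ0: rk 3, SNF 1^3; δ1: rk 10, SNF 1^10; δ2: rk 4, SNF 1^4
degree 0: 4−3−0 = 1 → Ȟ^0 ≅ Z
degree 1: 15−10−3 = 2 → Ȟ^1 ≅ Z^2
degree 2: 14−4−10 = 0 → Ȟ^2 ≅ 0


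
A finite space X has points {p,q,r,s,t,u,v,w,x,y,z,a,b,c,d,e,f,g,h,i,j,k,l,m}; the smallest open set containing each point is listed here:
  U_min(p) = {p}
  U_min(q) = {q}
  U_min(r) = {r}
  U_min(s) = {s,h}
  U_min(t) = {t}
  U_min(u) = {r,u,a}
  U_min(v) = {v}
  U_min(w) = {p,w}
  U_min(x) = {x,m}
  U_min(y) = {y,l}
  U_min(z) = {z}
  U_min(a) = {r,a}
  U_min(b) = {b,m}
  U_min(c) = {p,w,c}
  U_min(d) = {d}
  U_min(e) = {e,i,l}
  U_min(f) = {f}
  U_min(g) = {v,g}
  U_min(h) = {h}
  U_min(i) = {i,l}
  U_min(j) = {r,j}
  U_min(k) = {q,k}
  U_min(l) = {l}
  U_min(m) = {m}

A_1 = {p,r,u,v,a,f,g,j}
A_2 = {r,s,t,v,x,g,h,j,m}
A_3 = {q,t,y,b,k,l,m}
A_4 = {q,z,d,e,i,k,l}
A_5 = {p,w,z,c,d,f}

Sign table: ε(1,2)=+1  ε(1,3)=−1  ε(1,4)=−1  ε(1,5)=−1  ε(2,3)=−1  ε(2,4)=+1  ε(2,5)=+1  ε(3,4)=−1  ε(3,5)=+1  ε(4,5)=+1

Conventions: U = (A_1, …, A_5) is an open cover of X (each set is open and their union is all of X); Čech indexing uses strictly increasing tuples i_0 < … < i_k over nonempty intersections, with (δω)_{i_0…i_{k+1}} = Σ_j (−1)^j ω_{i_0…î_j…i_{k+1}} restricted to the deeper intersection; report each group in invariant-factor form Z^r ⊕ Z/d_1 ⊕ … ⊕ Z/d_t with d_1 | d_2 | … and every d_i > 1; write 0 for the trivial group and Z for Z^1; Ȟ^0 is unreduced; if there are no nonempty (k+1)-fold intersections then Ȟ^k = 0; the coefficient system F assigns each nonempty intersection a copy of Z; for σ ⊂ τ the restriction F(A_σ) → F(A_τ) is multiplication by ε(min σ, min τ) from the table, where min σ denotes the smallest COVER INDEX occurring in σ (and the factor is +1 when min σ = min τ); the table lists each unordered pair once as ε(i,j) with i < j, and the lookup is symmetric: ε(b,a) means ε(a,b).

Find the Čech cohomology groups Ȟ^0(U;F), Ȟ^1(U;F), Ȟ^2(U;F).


intersection data:
  A12={r,v,g,j} A15={p,f} A23={t,m} A34={q,k,l} A45={z,d}
C dims 5,5; δ0: rk 5, SNF 1^4·2
Ȟ^0 = (5 − 5) − 0 = 0, so Ȟ^0 ≅ 0
Ȟ^1 = (5 − 0) − 5 = 0 plus torsion [2], so Ȟ^1 ≅ Z/2
Ȟ^2 = (0 − 0) − 0 = 0, so Ȟ^2 ≅ 0

Ȟ^0(U;F) ≅ 0,  Ȟ^1(U;F) ≅ Z/2,  Ȟ^2(U;F) ≅ 0


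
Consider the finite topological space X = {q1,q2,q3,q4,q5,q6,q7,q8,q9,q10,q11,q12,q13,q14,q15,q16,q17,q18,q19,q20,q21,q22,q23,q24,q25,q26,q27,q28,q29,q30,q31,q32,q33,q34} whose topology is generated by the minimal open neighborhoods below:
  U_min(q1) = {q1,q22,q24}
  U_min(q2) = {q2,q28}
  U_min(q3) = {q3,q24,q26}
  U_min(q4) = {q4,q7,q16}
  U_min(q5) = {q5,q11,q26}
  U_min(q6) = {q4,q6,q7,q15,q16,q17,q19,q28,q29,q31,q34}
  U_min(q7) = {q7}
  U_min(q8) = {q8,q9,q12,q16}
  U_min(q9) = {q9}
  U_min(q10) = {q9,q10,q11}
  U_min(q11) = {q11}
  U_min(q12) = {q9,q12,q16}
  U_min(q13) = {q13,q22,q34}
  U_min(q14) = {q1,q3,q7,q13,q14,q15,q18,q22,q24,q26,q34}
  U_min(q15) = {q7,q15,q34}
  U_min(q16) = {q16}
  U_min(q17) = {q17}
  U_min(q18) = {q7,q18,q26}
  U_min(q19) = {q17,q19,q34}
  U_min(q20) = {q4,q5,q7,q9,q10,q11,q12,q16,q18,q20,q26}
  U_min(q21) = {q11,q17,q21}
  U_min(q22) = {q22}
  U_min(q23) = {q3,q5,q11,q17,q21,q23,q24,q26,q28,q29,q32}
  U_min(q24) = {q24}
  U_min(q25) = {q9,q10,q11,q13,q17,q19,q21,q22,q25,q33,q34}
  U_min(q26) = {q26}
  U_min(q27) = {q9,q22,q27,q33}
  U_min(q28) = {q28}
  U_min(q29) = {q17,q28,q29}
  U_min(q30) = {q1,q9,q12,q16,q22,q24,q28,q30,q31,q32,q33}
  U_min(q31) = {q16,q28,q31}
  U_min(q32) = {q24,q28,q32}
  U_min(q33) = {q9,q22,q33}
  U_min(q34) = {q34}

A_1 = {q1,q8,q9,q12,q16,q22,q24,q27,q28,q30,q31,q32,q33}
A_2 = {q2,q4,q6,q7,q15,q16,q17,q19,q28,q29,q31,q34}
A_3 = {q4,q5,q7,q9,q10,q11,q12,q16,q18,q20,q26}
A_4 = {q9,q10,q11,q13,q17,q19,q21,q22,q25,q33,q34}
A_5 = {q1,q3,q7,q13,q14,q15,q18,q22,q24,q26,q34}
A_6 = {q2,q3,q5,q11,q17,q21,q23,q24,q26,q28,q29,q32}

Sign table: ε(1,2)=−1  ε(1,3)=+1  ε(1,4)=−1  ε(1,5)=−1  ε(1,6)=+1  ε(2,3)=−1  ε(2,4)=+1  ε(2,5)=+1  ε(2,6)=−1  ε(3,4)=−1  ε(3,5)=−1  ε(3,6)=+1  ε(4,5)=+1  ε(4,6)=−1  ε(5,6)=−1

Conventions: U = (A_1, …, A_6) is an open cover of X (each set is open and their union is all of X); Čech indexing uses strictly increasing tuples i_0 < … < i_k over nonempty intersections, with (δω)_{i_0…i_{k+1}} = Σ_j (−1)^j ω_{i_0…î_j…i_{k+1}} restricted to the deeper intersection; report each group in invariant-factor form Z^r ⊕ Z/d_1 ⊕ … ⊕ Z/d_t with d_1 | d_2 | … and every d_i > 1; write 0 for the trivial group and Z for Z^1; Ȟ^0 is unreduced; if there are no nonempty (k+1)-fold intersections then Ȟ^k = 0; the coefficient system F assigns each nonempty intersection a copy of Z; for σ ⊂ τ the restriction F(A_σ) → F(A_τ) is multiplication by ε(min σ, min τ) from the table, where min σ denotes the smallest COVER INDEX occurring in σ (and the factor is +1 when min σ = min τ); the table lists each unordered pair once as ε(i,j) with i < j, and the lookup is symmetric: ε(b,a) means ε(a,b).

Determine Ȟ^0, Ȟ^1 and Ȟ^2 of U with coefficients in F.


intersection data:
  A12={q16,q28,q31} A13={q9,q12,q16} A14={q9,q22,q33} A15={q1,q22,q24} A16={q24,q28,q32} A23={q4,q7,q16} A24={q17,q19,q34} A25={q7,q15,q34} A26={q2,q17,q28,q29} A34={q9,q10,q11} A35={q7,q18,q26} A36={q5,q11,q26} A45={q13,q22,q34} A46={q11,q17,q21} A56={q3,q24,q26}
  A123={q16} A126={q28} A134={q9} A145={q22} A156={q24} A235={q7} A245={q34} A246={q17} A346={q11} A356={q26}
C dims 6,15,10; δ0: rk 5, SNF 1^5; δ1: rk 10, SNF 1^9·2
Ȟ^0 = (6 − 5) − 0 = 1, so Ȟ^0 ≅ Z
Ȟ^1 = (15 − 10) − 5 = 0, so Ȟ^1 ≅ 0
Ȟ^2 = (10 − 0) − 10 = 0 plus torsion [2], so Ȟ^2 ≅ Z/2

Ȟ^0 = Z, Ȟ^1 = 0 and Ȟ^2 = Z/2


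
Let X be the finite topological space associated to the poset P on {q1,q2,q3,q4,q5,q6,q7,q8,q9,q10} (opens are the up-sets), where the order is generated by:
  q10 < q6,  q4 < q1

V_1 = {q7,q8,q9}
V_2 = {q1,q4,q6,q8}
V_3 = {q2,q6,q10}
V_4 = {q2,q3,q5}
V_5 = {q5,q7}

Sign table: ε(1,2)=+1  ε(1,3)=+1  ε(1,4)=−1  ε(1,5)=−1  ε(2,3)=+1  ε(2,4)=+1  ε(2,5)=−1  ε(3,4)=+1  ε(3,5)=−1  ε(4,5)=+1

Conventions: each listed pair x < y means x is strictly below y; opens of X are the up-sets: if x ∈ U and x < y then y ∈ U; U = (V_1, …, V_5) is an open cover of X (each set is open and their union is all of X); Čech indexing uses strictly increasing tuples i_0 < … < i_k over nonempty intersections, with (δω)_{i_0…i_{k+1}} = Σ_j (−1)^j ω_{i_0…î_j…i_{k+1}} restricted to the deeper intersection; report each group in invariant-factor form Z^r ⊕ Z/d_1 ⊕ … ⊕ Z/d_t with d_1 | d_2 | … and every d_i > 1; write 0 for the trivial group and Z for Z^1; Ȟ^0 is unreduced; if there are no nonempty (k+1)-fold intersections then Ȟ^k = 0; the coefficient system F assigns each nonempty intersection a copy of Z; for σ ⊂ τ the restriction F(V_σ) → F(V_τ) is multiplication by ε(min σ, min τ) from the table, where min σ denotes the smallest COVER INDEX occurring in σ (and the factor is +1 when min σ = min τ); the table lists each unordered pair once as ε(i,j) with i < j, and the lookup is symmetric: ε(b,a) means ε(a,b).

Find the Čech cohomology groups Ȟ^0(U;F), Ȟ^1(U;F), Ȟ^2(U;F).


cover nerve:
  V12={q8} V15={q7} V23={q6} V34={q2} V45={q5}
C dims 5,5; δ0: rk 5, SNF 1^4·2
Ȟ^0: (5−5)−0=0 ⇒ 0
Ȟ^1: (5−0)−5=0 plus torsion [2] ⇒ Z/2
Ȟ^2: (0−0)−0=0 ⇒ 0

Ȟ^0 = 0, Ȟ^1 = Z/2, Ȟ^2 = 0


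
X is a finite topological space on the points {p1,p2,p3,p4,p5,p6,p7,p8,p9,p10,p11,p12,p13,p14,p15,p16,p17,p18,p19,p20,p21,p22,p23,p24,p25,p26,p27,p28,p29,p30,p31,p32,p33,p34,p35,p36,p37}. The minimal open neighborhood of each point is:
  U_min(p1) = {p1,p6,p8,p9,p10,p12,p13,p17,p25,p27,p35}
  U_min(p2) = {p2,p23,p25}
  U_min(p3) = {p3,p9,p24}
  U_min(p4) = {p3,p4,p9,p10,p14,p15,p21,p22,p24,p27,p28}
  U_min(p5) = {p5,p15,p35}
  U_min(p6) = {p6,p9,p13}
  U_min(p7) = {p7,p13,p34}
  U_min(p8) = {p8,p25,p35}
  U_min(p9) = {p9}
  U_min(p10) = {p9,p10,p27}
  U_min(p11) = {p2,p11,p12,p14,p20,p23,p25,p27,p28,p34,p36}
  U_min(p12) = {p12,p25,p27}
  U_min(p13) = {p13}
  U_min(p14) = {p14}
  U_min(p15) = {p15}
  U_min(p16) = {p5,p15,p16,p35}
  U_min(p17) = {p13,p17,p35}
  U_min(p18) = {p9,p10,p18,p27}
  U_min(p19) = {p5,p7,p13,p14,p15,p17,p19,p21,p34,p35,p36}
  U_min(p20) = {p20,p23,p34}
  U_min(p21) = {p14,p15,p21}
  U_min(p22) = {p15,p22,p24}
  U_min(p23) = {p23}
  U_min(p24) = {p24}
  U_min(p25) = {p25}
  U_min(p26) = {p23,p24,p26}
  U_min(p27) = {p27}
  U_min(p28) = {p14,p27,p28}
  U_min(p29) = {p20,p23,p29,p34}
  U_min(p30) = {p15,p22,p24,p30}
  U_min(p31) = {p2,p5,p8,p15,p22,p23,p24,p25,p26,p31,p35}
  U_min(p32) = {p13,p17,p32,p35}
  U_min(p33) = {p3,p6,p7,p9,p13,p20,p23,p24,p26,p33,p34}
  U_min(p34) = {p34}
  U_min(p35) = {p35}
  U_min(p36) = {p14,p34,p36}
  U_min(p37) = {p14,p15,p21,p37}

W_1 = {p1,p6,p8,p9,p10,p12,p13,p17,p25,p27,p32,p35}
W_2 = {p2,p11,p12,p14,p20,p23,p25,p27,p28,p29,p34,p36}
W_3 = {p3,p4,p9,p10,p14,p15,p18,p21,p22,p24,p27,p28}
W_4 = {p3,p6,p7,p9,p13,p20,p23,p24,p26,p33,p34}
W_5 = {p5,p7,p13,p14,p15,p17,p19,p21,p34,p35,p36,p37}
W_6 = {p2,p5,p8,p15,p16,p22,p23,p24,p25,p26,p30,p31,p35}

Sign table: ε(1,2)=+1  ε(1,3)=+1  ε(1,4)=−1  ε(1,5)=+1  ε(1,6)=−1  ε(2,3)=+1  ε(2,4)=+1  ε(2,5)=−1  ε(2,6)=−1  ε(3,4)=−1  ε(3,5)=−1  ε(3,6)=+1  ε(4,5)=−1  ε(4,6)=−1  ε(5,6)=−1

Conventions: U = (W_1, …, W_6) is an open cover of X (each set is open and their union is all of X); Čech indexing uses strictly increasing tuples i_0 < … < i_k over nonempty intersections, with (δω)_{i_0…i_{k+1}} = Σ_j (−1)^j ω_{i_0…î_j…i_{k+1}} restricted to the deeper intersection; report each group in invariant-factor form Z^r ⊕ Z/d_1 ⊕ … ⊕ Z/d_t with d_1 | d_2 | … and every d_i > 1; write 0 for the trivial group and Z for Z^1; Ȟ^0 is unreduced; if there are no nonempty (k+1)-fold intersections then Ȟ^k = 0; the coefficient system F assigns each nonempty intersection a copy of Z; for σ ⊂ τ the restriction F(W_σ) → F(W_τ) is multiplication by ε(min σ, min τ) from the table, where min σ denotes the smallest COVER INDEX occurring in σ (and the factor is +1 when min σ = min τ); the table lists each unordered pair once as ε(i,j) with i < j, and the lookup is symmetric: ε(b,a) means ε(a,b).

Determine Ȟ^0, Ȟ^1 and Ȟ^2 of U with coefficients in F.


intersection data:
  W12={p12,p25,p27} W13={p9,p10,p27} W14={p6,p9,p13} W15={p13,p17,p35} W16={p8,p25,p35} W23={p14,p27,p28} W24={p20,p23,p34} W25={p14,p34,p36} W26={p2,p23,p25} W34={p3,p9,p24} W35={p14,p15,p21} W36={p15,p22,p24} W45={p7,p13,p34} W46={p23,p24,p26} W56={p5,p15,p35}
  W123={p27} W126={p25} W134={p9} W145={p13} W156={p35} W235={p14} W245={p34} W246={p23} W346={p24} W356={p15}
C dims 6,15,10; δ0: rk 6, SNF 1^5·2; δ1: rk 9, SNF 1^9
Ȟ^0 = (6 − 6) − 0 = 0, so Ȟ^0 ≅ 0
Ȟ^1 = (15 − 9) − 6 = 0 plus torsion [2], so Ȟ^1 ≅ Z/2
Ȟ^2 = (10 − 0) − 9 = 1, so Ȟ^2 ≅ Z

Ȟ^0(U;F) ≅ 0; Ȟ^1(U;F) ≅ Z/2; Ȟ^2(U;F) ≅ Z


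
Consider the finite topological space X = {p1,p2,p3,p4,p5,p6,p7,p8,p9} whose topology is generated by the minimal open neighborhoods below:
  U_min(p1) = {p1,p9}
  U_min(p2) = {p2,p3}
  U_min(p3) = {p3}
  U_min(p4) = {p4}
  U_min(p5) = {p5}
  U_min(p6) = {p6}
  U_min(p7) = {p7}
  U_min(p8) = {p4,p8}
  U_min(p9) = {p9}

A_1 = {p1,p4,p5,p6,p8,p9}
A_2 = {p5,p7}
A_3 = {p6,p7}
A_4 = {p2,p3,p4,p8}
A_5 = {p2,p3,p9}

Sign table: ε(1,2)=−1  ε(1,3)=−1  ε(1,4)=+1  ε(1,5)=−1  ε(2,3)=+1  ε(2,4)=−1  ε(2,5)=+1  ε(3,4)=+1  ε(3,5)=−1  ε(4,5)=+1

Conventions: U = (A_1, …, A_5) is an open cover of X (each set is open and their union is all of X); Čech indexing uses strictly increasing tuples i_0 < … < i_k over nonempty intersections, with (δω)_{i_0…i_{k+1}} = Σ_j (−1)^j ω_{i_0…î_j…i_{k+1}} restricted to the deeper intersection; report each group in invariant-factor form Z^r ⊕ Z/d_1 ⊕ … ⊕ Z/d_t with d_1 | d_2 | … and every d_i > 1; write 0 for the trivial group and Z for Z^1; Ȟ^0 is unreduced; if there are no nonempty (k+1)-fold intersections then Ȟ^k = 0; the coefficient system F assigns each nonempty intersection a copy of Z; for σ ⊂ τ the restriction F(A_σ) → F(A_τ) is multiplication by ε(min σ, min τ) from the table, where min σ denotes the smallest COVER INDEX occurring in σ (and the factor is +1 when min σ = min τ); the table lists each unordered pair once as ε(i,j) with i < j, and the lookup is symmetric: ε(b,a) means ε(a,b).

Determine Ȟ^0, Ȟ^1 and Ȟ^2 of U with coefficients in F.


Ȟ^0(U;F) ≅ 0, Ȟ^1(U;F) ≅ Z ⊕ Z/2, Ȟ^2(U;F) ≅ 0

cover nerve:
  A12={p5} A13={p6} A14={p4,p8} A15={p9} A23={p7} A45={p2,p3}
C dims 5,6; δ0: rk 5, SNF 1^4·2
Ȟ^0: (5−5)−0=0 ⇒ 0
Ȟ^1: (6−0)−5=1 plus torsion [2] ⇒ Z ⊕ Z/2
Ȟ^2: (0−0)−0=0 ⇒ 0


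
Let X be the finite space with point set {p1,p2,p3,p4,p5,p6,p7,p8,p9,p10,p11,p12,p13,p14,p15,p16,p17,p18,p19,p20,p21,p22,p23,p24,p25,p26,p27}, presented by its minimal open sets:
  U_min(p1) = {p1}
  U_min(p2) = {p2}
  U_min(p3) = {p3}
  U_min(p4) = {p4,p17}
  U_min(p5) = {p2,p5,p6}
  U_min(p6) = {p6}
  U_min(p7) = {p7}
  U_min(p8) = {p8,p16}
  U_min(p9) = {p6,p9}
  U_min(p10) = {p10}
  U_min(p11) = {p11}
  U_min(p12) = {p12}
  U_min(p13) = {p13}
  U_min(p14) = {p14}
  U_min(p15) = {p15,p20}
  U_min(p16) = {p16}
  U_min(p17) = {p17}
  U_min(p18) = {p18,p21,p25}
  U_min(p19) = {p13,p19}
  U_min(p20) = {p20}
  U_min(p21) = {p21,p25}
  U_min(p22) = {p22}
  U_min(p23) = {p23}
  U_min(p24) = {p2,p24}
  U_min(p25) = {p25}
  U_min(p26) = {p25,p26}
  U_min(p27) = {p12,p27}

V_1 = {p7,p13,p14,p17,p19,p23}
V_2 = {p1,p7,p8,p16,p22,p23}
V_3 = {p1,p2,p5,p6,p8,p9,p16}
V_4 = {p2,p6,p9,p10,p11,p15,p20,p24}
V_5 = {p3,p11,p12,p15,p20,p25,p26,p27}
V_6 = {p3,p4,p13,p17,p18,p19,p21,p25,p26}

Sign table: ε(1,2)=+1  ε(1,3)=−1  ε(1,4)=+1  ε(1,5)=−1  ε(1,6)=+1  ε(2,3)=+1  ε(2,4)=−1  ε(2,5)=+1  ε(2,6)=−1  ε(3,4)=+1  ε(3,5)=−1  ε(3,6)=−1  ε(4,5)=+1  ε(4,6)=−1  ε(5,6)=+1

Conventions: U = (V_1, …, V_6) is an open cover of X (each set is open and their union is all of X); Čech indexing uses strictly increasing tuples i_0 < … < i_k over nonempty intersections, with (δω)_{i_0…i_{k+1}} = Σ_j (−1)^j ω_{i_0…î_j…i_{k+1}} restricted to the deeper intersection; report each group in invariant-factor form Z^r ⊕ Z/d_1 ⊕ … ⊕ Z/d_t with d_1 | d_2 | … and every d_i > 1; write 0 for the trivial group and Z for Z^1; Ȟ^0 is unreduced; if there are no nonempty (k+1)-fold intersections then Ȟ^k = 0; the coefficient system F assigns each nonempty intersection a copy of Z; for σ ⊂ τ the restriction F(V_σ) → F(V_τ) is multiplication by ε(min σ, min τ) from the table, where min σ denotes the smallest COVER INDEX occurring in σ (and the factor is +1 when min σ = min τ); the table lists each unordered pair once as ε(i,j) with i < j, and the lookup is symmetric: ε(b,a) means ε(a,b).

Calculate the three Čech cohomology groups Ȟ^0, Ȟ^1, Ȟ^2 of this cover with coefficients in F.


nerve simplices:
  V12={p7,p23} V16={p13,p17,p19} V23={p1,p8,p16} V34={p2,p6,p9} V45={p11,p15,p20} V56={p3,p25,p26}
C dims 6,6; δ0: rk 5, SNF 1^5
degree 0: 6−5−0 = 1 → Ȟ^0 ≅ Z
degree 1: 6−0−5 = 1 → Ȟ^1 ≅ Z
degree 2: 0−0−0 = 0 → Ȟ^2 ≅ 0

Ȟ^0 = Z,  Ȟ^1 = Z,  Ȟ^2 = 0
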